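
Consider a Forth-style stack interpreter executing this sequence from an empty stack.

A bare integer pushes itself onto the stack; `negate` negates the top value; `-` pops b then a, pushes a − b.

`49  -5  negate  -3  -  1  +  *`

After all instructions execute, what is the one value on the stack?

49     → [49]
-5     → [49, -5]
negate → [49, 5]
-3     → [49, 5, -3]
-      → [49, 8]
1      → [49, 8, 1]
+      → [49, 9]
*      → [441]

441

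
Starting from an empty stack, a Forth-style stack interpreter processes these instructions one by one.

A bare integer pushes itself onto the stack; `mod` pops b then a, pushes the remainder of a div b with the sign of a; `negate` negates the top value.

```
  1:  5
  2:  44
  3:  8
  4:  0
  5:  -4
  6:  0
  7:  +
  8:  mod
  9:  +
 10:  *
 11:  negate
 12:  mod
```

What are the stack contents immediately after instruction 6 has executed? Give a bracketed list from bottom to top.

[5, 44, 8, 0, -4, 0]

5   5
44  5 44
8   5 44 8
0   5 44 8 0
-4  5 44 8 0 -4
0   5 44 8 0 -4 0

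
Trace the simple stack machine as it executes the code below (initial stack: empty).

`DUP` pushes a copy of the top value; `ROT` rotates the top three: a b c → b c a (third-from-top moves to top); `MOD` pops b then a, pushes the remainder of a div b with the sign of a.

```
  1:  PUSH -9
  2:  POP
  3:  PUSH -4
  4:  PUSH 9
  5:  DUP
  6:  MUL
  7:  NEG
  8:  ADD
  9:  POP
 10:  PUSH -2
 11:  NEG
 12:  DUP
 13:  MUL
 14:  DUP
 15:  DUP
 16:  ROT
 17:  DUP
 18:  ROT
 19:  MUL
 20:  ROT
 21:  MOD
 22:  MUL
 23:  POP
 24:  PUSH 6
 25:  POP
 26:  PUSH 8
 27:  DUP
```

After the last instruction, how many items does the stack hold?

PUSH -9 -> -9
POP     -> (empty)
PUSH -4 -> -4
PUSH 9  -> -4 9
DUP     -> -4 9 9
MUL     -> -4 81
NEG     -> -4 -81
ADD     -> -85
POP     -> (empty)
PUSH -2 -> -2
NEG     -> 2
DUP     -> 2 2
MUL     -> 4
DUP     -> 4 4
DUP     -> 4 4 4
ROT     -> 4 4 4
DUP     -> 4 4 4 4
ROT     -> 4 4 4 4
MUL     -> 4 4 16
ROT     -> 4 16 4
MOD     -> 4 0
MUL     -> 0
POP     -> (empty)
PUSH 6  -> 6
POP     -> (empty)
PUSH 8  -> 8
DUP     -> 8 8

2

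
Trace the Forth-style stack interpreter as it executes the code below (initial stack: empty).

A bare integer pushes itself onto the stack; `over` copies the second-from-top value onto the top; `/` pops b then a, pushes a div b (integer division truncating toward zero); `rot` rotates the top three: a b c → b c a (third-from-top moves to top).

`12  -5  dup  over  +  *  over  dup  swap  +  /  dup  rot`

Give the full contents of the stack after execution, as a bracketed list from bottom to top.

12    [12]
-5    [12, -5]
dup   [12, -5, -5]
over  [12, -5, -5, -5]
+     [12, -5, -10]
*     [12, 50]
over  [12, 50, 12]
dup   [12, 50, 12, 12]
swap  [12, 50, 12, 12]
+     [12, 50, 24]
/     [12, 2]
dup   [12, 2, 2]
rot   [2, 2, 12]

[2, 2, 12]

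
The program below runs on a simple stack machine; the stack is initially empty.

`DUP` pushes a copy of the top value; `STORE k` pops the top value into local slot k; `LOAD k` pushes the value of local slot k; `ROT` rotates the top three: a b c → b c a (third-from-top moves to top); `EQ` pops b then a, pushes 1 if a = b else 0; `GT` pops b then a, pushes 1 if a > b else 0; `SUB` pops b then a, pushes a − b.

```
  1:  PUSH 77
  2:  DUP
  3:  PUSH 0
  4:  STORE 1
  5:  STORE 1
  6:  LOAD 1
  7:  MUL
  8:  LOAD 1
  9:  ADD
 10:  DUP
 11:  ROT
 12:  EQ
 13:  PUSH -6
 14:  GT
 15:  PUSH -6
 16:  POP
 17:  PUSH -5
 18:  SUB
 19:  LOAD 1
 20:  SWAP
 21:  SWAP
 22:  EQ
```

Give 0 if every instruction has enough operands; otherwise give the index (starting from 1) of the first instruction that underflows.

11

PUSH 77 → 77
DUP     → 77 77
PUSH 0  → 77 77 0
STORE 1 → 77 77
STORE 1 → 77
LOAD 1  → 77 77
MUL     → 5929
LOAD 1  → 5929 77
ADD     → 6006
DUP     → 6006 6006
ROT  — needs 3 operands, stack has 2 → underflow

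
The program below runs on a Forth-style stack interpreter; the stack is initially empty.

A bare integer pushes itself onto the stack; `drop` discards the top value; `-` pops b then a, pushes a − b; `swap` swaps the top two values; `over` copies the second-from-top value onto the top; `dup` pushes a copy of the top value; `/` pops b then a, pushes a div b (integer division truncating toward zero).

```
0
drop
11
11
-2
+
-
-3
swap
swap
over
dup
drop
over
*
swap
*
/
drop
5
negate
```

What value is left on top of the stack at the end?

-5

0       0
drop    (empty)
11      11
11      11 11
-2      11 11 -2
+       11 9
-       2
-3      2 -3
swap    -3 2
swap    2 -3
over    2 -3 2
dup     2 -3 2 2
drop    2 -3 2
over    2 -3 2 -3
*       2 -3 -6
swap    2 -6 -3
*       2 18
/       0
drop    (empty)
5       5
negate  -5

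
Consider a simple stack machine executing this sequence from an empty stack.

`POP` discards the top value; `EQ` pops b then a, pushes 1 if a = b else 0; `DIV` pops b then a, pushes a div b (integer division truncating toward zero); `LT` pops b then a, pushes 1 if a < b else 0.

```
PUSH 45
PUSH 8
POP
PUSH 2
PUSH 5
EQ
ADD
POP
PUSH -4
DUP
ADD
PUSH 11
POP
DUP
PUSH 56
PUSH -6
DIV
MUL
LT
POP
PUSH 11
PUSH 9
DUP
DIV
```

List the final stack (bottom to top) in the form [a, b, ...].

[11, 1]

PUSH 45  45
PUSH 8   45 8
POP      45
PUSH 2   45 2
PUSH 5   45 2 5
EQ       45 0
ADD      45
POP      (empty)
PUSH -4  -4
DUP      -4 -4
ADD      -8
PUSH 11  -8 11
POP      -8
DUP      -8 -8
PUSH 56  -8 -8 56
PUSH -6  -8 -8 56 -6
DIV      -8 -8 -9
MUL      -8 72
LT       1
POP      (empty)
PUSH 11  11
PUSH 9   11 9
DUP      11 9 9
DIV      11 1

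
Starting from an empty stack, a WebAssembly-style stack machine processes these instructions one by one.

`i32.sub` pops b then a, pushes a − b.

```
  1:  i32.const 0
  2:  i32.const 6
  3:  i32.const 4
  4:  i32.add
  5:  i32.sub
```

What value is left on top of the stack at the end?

i32.const 0 -> 0
i32.const 6 -> 0 6
i32.const 4 -> 0 6 4
i32.add     -> 0 10
i32.sub     -> -10

-10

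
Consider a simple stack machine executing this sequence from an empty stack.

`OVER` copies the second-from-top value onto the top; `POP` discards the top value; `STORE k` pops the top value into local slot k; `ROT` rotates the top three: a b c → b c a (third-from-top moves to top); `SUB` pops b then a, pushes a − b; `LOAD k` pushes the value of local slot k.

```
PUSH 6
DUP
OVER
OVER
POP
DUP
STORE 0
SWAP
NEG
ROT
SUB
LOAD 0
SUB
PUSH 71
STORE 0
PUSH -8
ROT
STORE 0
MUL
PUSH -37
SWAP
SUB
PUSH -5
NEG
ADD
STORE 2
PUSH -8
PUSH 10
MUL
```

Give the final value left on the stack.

-80

PUSH 6   → [6]
DUP      → [6, 6]
OVER     → [6, 6, 6]
OVER     → [6, 6, 6, 6]
POP      → [6, 6, 6]
DUP      → [6, 6, 6, 6]
STORE 0  → [6, 6, 6]
SWAP     → [6, 6, 6]
NEG      → [6, 6, -6]
ROT      → [6, -6, 6]
SUB      → [6, -12]
LOAD 0   → [6, -12, 6]
SUB      → [6, -18]
PUSH 71  → [6, -18, 71]
STORE 0  → [6, -18]
PUSH -8  → [6, -18, -8]
ROT      → [-18, -8, 6]
STORE 0  → [-18, -8]
MUL      → [144]
PUSH -37 → [144, -37]
SWAP     → [-37, 144]
SUB      → [-181]
PUSH -5  → [-181, -5]
NEG      → [-181, 5]
ADD      → [-176]
STORE 2  → []
PUSH -8  → [-8]
PUSH 10  → [-8, 10]
MUL      → [-80]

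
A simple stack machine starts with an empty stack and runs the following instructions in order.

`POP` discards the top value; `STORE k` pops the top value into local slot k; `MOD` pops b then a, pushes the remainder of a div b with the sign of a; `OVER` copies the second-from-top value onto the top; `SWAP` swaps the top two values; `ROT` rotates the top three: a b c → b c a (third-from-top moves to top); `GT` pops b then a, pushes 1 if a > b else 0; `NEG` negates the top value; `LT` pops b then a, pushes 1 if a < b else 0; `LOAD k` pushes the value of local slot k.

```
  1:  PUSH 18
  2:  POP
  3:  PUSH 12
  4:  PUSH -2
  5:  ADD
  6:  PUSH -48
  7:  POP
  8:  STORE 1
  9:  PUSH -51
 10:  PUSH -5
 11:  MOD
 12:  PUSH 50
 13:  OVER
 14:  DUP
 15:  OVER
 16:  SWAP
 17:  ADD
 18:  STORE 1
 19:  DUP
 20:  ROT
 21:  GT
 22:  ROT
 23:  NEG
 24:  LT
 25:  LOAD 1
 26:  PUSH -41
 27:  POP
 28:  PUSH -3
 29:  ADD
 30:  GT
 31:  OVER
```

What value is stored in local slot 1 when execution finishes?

-2

PUSH 18  -> [18]
POP      -> []
PUSH 12  -> [12]
PUSH -2  -> [12, -2]
ADD      -> [10]
PUSH -48 -> [10, -48]
POP      -> [10]
STORE 1  -> []
PUSH -51 -> [-51]
PUSH -5  -> [-51, -5]
MOD      -> [-1]
PUSH 50  -> [-1, 50]
OVER     -> [-1, 50, -1]
DUP      -> [-1, 50, -1, -1]
OVER     -> [-1, 50, -1, -1, -1]
SWAP     -> [-1, 50, -1, -1, -1]
ADD      -> [-1, 50, -1, -2]
STORE 1  -> [-1, 50, -1]
DUP      -> [-1, 50, -1, -1]
ROT      -> [-1, -1, -1, 50]
GT       -> [-1, -1, 0]
ROT      -> [-1, 0, -1]
NEG      -> [-1, 0, 1]
LT       -> [-1, 1]
LOAD 1   -> [-1, 1, -2]
PUSH -41 -> [-1, 1, -2, -41]
POP      -> [-1, 1, -2]
PUSH -3  -> [-1, 1, -2, -3]
ADD      -> [-1, 1, -5]
GT       -> [-1, 1]
OVER     -> [-1, 1, -1]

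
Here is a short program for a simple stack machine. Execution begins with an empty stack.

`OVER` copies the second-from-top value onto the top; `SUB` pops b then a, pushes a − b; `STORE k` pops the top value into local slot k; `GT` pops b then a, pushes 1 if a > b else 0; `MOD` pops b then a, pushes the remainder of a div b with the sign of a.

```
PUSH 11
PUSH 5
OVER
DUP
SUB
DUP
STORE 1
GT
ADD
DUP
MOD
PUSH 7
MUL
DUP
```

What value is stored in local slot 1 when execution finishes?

0

PUSH 11  [11]
PUSH 5   [11, 5]
OVER     [11, 5, 11]
DUP      [11, 5, 11, 11]
SUB      [11, 5, 0]
DUP      [11, 5, 0, 0]
STORE 1  [11, 5, 0]
GT       [11, 1]
ADD      [12]
DUP      [12, 12]
MOD      [0]
PUSH 7   [0, 7]
MUL      [0]
DUP      [0, 0]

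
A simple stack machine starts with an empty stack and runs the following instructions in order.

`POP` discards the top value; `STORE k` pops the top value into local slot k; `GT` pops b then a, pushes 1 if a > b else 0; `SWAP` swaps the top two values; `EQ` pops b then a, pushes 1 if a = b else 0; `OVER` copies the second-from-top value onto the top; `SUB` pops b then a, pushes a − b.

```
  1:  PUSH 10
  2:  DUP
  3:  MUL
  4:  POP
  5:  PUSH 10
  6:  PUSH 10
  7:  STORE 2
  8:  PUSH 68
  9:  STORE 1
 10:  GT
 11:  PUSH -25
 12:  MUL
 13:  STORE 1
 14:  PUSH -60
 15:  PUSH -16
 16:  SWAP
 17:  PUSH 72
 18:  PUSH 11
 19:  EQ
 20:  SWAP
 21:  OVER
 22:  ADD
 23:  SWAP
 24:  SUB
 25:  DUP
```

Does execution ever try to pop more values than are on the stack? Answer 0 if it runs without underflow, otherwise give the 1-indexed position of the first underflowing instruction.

PUSH 10 : 10
DUP     : 10 10
MUL     : 100
POP     : (empty)
PUSH 10 : 10
PUSH 10 : 10 10
STORE 2 : 10
PUSH 68 : 10 68
STORE 1 : 10
GT  — needs 2 operands, stack has 1 → underflow

10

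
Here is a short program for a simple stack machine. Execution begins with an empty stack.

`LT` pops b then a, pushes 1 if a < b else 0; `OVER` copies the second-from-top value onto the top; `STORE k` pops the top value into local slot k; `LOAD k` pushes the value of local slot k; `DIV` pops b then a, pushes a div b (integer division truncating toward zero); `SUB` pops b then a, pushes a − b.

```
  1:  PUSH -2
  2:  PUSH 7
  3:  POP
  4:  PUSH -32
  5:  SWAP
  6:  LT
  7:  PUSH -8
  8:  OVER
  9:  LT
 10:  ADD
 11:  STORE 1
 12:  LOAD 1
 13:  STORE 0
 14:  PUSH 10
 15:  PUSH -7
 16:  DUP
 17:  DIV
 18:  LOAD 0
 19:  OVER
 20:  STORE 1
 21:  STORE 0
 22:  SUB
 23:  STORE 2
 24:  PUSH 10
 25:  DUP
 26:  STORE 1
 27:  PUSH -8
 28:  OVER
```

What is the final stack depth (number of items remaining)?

PUSH -2  : [-2]
PUSH 7   : [-2, 7]
POP      : [-2]
PUSH -32 : [-2, -32]
SWAP     : [-32, -2]
LT       : [1]
PUSH -8  : [1, -8]
OVER     : [1, -8, 1]
LT       : [1, 1]
ADD      : [2]
STORE 1  : []
LOAD 1   : [2]
STORE 0  : []
PUSH 10  : [10]
PUSH -7  : [10, -7]
DUP      : [10, -7, -7]
DIV      : [10, 1]
LOAD 0   : [10, 1, 2]
OVER     : [10, 1, 2, 1]
STORE 1  : [10, 1, 2]
STORE 0  : [10, 1]
SUB      : [9]
STORE 2  : []
PUSH 10  : [10]
DUP      : [10, 10]
STORE 1  : [10]
PUSH -8  : [10, -8]
OVER     : [10, -8, 10]

3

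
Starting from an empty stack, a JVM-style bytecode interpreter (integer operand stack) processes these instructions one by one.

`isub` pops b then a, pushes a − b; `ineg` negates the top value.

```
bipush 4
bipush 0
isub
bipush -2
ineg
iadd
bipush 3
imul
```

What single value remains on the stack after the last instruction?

18

bipush 4  → 4
bipush 0  → 4 0
isub      → 4
bipush -2 → 4 -2
ineg      → 4 2
iadd      → 6
bipush 3  → 6 3
imul      → 18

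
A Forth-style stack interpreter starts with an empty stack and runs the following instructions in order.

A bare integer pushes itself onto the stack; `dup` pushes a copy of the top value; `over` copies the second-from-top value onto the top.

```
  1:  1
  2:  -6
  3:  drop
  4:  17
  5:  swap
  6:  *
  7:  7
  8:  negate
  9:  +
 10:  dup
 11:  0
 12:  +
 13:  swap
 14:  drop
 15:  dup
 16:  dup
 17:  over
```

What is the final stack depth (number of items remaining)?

1       1
-6      1 -6
drop    1
17      1 17
swap    17 1
*       17
7       17 7
negate  17 -7
+       10
dup     10 10
0       10 10 0
+       10 10
swap    10 10
drop    10
dup     10 10
dup     10 10 10
over    10 10 10 10

4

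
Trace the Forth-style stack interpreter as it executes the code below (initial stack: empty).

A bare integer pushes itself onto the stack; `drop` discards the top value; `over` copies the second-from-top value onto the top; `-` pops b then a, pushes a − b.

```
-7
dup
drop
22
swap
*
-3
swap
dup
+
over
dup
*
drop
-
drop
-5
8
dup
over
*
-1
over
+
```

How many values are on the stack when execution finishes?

-7    -7
dup   -7 -7
drop  -7
22    -7 22
swap  22 -7
*     -154
-3    -154 -3
swap  -3 -154
dup   -3 -154 -154
+     -3 -308
over  -3 -308 -3
dup   -3 -308 -3 -3
*     -3 -308 9
drop  -3 -308
-     305
drop  (empty)
-5    -5
8     -5 8
dup   -5 8 8
over  -5 8 8 8
*     -5 8 64
-1    -5 8 64 -1
over  -5 8 64 -1 64
+     -5 8 64 63

4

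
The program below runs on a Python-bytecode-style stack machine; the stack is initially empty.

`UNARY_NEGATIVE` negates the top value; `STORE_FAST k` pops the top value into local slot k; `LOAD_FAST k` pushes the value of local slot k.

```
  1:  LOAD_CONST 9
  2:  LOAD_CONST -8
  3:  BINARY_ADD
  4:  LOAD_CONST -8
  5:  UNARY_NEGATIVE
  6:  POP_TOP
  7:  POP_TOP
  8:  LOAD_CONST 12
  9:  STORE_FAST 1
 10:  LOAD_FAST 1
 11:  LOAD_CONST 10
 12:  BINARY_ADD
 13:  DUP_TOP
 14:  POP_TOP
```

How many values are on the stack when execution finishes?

1

LOAD_CONST 9    [9]
LOAD_CONST -8   [9, -8]
BINARY_ADD      [1]
LOAD_CONST -8   [1, -8]
UNARY_NEGATIVE  [1, 8]
POP_TOP         [1]
POP_TOP         []
LOAD_CONST 12   [12]
STORE_FAST 1    []
LOAD_FAST 1     [12]
LOAD_CONST 10   [12, 10]
BINARY_ADD      [22]
DUP_TOP         [22, 22]
POP_TOP         [22]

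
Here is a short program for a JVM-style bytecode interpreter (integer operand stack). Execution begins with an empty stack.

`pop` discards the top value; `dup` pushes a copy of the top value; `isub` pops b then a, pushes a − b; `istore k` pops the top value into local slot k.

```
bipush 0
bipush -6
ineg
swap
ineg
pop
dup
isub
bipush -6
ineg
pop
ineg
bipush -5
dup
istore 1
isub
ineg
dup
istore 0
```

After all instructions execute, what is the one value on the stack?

-5

bipush 0  → 0
bipush -6 → 0 -6
ineg      → 0 6
swap      → 6 0
ineg      → 6 0
pop       → 6
dup       → 6 6
isub      → 0
bipush -6 → 0 -6
ineg      → 0 6
pop       → 0
ineg      → 0
bipush -5 → 0 -5
dup       → 0 -5 -5
istore 1  → 0 -5
isub      → 5
ineg      → -5
dup       → -5 -5
istore 0  → -5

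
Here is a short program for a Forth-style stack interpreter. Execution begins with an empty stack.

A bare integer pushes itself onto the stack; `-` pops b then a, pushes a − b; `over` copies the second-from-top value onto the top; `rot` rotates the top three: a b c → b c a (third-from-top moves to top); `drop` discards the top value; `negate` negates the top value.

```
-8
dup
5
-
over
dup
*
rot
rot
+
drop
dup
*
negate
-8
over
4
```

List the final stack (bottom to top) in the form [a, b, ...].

[-4096, -8, -4096, 4]

-8     -> [-8]
dup    -> [-8, -8]
5      -> [-8, -8, 5]
-      -> [-8, -13]
over   -> [-8, -13, -8]
dup    -> [-8, -13, -8, -8]
*      -> [-8, -13, 64]
rot    -> [-13, 64, -8]
rot    -> [64, -8, -13]
+      -> [64, -21]
drop   -> [64]
dup    -> [64, 64]
*      -> [4096]
negate -> [-4096]
-8     -> [-4096, -8]
over   -> [-4096, -8, -4096]
4      -> [-4096, -8, -4096, 4]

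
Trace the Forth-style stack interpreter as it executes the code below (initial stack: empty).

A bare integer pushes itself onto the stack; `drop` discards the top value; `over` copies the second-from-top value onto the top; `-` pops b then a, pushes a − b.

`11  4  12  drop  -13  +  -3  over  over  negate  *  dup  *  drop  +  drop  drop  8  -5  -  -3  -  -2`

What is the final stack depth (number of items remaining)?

2

11     → [11]
4      → [11, 4]
12     → [11, 4, 12]
drop   → [11, 4]
-13    → [11, 4, -13]
+      → [11, -9]
-3     → [11, -9, -3]
over   → [11, -9, -3, -9]
over   → [11, -9, -3, -9, -3]
negate → [11, -9, -3, -9, 3]
*      → [11, -9, -3, -27]
dup    → [11, -9, -3, -27, -27]
*      → [11, -9, -3, 729]
drop   → [11, -9, -3]
+      → [11, -12]
drop   → [11]
drop   → []
8      → [8]
-5     → [8, -5]
-      → [13]
-3     → [13, -3]
-      → [16]
-2     → [16, -2]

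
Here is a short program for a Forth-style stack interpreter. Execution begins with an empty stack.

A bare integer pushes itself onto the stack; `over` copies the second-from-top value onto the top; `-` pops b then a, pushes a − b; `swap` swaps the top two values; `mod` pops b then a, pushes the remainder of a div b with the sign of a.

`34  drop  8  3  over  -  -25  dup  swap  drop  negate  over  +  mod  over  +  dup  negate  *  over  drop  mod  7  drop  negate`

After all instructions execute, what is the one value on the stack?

34     → 34
drop   → (empty)
8      → 8
3      → 8 3
over   → 8 3 8
-      → 8 -5
-25    → 8 -5 -25
dup    → 8 -5 -25 -25
swap   → 8 -5 -25 -25
drop   → 8 -5 -25
negate → 8 -5 25
over   → 8 -5 25 -5
+      → 8 -5 20
mod    → 8 -5
over   → 8 -5 8
+      → 8 3
dup    → 8 3 3
negate → 8 3 -3
*      → 8 -9
over   → 8 -9 8
drop   → 8 -9
mod    → 8
7      → 8 7
drop   → 8
negate → -8

-8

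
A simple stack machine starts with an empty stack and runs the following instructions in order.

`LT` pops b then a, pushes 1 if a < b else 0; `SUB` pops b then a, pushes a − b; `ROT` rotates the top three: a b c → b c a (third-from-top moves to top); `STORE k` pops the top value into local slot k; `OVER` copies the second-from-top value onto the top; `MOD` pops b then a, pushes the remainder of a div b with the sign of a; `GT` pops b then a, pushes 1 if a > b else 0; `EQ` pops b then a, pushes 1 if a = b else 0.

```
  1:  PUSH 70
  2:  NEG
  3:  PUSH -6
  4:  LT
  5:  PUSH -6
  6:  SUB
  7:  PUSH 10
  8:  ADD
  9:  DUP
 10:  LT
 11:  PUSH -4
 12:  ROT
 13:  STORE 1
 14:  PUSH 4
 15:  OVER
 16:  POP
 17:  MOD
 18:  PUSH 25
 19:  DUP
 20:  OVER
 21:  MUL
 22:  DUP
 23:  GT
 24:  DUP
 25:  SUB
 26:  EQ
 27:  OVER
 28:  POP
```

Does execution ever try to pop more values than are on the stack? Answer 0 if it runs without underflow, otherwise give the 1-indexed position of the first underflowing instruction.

12

PUSH 70 → [70]
NEG     → [-70]
PUSH -6 → [-70, -6]
LT      → [1]
PUSH -6 → [1, -6]
SUB     → [7]
PUSH 10 → [7, 10]
ADD     → [17]
DUP     → [17, 17]
LT      → [0]
PUSH -4 → [0, -4]
ROT  — needs 3 operands, stack has 2 → underflow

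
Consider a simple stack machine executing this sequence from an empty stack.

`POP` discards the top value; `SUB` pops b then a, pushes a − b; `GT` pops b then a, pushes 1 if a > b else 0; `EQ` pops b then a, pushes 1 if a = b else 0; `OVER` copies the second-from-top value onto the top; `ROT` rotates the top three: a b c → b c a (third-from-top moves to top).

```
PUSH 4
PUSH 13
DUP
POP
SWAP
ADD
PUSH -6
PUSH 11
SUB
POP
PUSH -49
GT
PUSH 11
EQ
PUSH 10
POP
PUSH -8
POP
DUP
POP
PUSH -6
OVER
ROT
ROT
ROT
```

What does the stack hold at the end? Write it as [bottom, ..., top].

[0, -6, 0]

PUSH 4   : [4]
PUSH 13  : [4, 13]
DUP      : [4, 13, 13]
POP      : [4, 13]
SWAP     : [13, 4]
ADD      : [17]
PUSH -6  : [17, -6]
PUSH 11  : [17, -6, 11]
SUB      : [17, -17]
POP      : [17]
PUSH -49 : [17, -49]
GT       : [1]
PUSH 11  : [1, 11]
EQ       : [0]
PUSH 10  : [0, 10]
POP      : [0]
PUSH -8  : [0, -8]
POP      : [0]
DUP      : [0, 0]
POP      : [0]
PUSH -6  : [0, -6]
OVER     : [0, -6, 0]
ROT      : [-6, 0, 0]
ROT      : [0, 0, -6]
ROT      : [0, -6, 0]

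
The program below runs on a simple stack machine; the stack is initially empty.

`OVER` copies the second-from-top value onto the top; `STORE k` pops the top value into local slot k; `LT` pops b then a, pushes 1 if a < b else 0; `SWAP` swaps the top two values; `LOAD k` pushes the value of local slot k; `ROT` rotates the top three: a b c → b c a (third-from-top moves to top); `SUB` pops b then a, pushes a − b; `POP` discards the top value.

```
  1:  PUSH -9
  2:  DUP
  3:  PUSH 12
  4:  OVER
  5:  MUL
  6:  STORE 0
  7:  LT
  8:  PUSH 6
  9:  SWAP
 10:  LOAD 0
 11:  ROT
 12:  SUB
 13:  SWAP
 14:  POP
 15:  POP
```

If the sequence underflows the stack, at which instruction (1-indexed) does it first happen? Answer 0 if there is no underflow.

PUSH -9 -> -9
DUP     -> -9 -9
PUSH 12 -> -9 -9 12
OVER    -> -9 -9 12 -9
MUL     -> -9 -9 -108
STORE 0 -> -9 -9
LT      -> 0
PUSH 6  -> 0 6
SWAP    -> 6 0
LOAD 0  -> 6 0 -108
ROT     -> 0 -108 6
SUB     -> 0 -114
SWAP    -> -114 0
POP     -> -114
POP     -> (empty)

0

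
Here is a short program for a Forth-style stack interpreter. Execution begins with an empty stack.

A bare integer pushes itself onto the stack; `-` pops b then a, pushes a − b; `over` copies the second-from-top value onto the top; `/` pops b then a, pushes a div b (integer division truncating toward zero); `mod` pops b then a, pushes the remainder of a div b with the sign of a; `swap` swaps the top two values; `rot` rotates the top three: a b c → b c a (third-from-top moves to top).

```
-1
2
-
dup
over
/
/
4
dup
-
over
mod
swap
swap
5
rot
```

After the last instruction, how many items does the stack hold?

-1    -1
2     -1 2
-     -3
dup   -3 -3
over  -3 -3 -3
/     -3 1
/     -3
4     -3 4
dup   -3 4 4
-     -3 0
over  -3 0 -3
mod   -3 0
swap  0 -3
swap  -3 0
5     -3 0 5
rot   0 5 -3

3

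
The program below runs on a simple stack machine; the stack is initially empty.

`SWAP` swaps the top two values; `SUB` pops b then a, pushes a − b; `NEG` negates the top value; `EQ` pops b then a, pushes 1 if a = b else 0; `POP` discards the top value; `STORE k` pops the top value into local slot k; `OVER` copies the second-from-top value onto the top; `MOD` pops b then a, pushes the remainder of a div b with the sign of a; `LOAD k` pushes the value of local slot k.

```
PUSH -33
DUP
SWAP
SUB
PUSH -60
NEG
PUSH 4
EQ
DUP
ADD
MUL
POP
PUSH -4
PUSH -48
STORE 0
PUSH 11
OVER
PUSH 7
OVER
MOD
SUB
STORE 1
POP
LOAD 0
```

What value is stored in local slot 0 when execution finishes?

-48

PUSH -33 : [-33]
DUP      : [-33, -33]
SWAP     : [-33, -33]
SUB      : [0]
PUSH -60 : [0, -60]
NEG      : [0, 60]
PUSH 4   : [0, 60, 4]
EQ       : [0, 0]
DUP      : [0, 0, 0]
ADD      : [0, 0]
MUL      : [0]
POP      : []
PUSH -4  : [-4]
PUSH -48 : [-4, -48]
STORE 0  : [-4]
PUSH 11  : [-4, 11]
OVER     : [-4, 11, -4]
PUSH 7   : [-4, 11, -4, 7]
OVER     : [-4, 11, -4, 7, -4]
MOD      : [-4, 11, -4, 3]
SUB      : [-4, 11, -7]
STORE 1  : [-4, 11]
POP      : [-4]
LOAD 0   : [-4, -48]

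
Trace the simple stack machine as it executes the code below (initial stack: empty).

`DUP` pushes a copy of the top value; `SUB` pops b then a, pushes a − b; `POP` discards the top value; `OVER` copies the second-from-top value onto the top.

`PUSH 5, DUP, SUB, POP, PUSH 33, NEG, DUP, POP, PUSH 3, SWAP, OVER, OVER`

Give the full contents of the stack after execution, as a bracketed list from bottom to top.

PUSH 5  : [5]
DUP     : [5, 5]
SUB     : [0]
POP     : []
PUSH 33 : [33]
NEG     : [-33]
DUP     : [-33, -33]
POP     : [-33]
PUSH 3  : [-33, 3]
SWAP    : [3, -33]
OVER    : [3, -33, 3]
OVER    : [3, -33, 3, -33]

[3, -33, 3, -33]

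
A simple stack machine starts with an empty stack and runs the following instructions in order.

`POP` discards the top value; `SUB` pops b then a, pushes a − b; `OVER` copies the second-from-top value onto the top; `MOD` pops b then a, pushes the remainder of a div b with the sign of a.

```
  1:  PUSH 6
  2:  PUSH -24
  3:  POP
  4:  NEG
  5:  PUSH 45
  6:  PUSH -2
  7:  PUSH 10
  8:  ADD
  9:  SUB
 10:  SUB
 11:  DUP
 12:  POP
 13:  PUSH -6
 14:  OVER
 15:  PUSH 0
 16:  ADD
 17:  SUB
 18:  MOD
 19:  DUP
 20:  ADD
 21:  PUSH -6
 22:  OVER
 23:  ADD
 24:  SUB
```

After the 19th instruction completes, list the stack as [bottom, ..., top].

PUSH 6   -> [6]
PUSH -24 -> [6, -24]
POP      -> [6]
NEG      -> [-6]
PUSH 45  -> [-6, 45]
PUSH -2  -> [-6, 45, -2]
PUSH 10  -> [-6, 45, -2, 10]
ADD      -> [-6, 45, 8]
SUB      -> [-6, 37]
SUB      -> [-43]
DUP      -> [-43, -43]
POP      -> [-43]
PUSH -6  -> [-43, -6]
OVER     -> [-43, -6, -43]
PUSH 0   -> [-43, -6, -43, 0]
ADD      -> [-43, -6, -43]
SUB      -> [-43, 37]
MOD      -> [-6]
DUP      -> [-6, -6]

[-6, -6]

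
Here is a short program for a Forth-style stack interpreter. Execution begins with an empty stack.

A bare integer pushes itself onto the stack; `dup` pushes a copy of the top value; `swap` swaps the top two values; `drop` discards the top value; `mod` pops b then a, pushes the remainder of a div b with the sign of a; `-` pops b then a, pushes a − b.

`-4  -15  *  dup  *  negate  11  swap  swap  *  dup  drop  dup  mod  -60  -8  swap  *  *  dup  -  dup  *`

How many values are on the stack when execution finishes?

1

-4     → -4
-15    → -4 -15
*      → 60
dup    → 60 60
*      → 3600
negate → -3600
11     → -3600 11
swap   → 11 -3600
swap   → -3600 11
*      → -39600
dup    → -39600 -39600
drop   → -39600
dup    → -39600 -39600
mod    → 0
-60    → 0 -60
-8     → 0 -60 -8
swap   → 0 -8 -60
*      → 0 480
*      → 0
dup    → 0 0
-      → 0
dup    → 0 0
*      → 0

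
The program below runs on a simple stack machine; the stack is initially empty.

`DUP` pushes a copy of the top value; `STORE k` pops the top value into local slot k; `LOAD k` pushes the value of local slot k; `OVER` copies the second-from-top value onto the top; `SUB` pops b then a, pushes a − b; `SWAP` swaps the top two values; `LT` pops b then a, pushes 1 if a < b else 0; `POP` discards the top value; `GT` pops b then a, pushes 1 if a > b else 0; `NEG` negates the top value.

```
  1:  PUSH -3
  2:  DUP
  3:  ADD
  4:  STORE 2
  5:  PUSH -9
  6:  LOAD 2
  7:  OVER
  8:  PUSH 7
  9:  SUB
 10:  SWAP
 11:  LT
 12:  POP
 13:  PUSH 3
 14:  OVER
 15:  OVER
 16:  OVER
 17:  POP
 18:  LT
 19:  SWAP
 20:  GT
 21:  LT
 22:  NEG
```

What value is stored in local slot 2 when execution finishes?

-6

PUSH -3 -> [-3]
DUP     -> [-3, -3]
ADD     -> [-6]
STORE 2 -> []
PUSH -9 -> [-9]
LOAD 2  -> [-9, -6]
OVER    -> [-9, -6, -9]
PUSH 7  -> [-9, -6, -9, 7]
SUB     -> [-9, -6, -16]
SWAP    -> [-9, -16, -6]
LT      -> [-9, 1]
POP     -> [-9]
PUSH 3  -> [-9, 3]
OVER    -> [-9, 3, -9]
OVER    -> [-9, 3, -9, 3]
OVER    -> [-9, 3, -9, 3, -9]
POP     -> [-9, 3, -9, 3]
LT      -> [-9, 3, 1]
SWAP    -> [-9, 1, 3]
GT      -> [-9, 0]
LT      -> [1]
NEG     -> [-1]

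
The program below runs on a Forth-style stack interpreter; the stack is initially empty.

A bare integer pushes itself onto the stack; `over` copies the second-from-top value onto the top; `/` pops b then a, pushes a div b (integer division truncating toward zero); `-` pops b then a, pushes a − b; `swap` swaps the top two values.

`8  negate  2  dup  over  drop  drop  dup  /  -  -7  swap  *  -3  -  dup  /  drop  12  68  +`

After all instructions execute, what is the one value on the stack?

8       [8]
negate  [-8]
2       [-8, 2]
dup     [-8, 2, 2]
over    [-8, 2, 2, 2]
drop    [-8, 2, 2]
drop    [-8, 2]
dup     [-8, 2, 2]
/       [-8, 1]
-       [-9]
-7      [-9, -7]
swap    [-7, -9]
*       [63]
-3      [63, -3]
-       [66]
dup     [66, 66]
/       [1]
drop    []
12      [12]
68      [12, 68]
+       [80]

80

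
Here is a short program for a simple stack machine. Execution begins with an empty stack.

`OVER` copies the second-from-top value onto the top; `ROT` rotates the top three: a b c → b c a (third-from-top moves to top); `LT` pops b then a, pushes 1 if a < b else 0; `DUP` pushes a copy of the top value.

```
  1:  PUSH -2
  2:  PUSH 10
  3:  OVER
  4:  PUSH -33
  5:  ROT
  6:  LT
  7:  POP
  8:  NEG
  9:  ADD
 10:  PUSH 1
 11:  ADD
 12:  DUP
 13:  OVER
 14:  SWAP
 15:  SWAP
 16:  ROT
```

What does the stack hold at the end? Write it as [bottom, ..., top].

PUSH -2  → [-2]
PUSH 10  → [-2, 10]
OVER     → [-2, 10, -2]
PUSH -33 → [-2, 10, -2, -33]
ROT      → [-2, -2, -33, 10]
LT       → [-2, -2, 1]
POP      → [-2, -2]
NEG      → [-2, 2]
ADD      → [0]
PUSH 1   → [0, 1]
ADD      → [1]
DUP      → [1, 1]
OVER     → [1, 1, 1]
SWAP     → [1, 1, 1]
SWAP     → [1, 1, 1]
ROT      → [1, 1, 1]

[1, 1, 1]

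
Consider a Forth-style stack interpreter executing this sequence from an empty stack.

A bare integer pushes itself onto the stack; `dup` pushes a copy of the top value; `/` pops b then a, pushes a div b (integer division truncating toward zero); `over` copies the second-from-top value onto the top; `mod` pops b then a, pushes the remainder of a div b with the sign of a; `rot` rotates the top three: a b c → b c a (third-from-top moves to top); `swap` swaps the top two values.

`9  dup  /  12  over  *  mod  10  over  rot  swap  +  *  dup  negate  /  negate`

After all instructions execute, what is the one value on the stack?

1

9      → 9
dup    → 9 9
/      → 1
12     → 1 12
over   → 1 12 1
*      → 1 12
mod    → 1
10     → 1 10
over   → 1 10 1
rot    → 10 1 1
swap   → 10 1 1
+      → 10 2
*      → 20
dup    → 20 20
negate → 20 -20
/      → -1
negate → 1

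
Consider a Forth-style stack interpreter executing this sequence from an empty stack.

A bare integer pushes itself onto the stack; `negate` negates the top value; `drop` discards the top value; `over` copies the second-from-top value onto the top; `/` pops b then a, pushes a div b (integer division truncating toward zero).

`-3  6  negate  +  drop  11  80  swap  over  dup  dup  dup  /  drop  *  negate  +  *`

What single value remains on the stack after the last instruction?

-511120

-3     → -3
6      → -3 6
negate → -3 -6
+      → -9
drop   → (empty)
11     → 11
80     → 11 80
swap   → 80 11
over   → 80 11 80
dup    → 80 11 80 80
dup    → 80 11 80 80 80
dup    → 80 11 80 80 80 80
/      → 80 11 80 80 1
drop   → 80 11 80 80
*      → 80 11 6400
negate → 80 11 -6400
+      → 80 -6389
*      → -511120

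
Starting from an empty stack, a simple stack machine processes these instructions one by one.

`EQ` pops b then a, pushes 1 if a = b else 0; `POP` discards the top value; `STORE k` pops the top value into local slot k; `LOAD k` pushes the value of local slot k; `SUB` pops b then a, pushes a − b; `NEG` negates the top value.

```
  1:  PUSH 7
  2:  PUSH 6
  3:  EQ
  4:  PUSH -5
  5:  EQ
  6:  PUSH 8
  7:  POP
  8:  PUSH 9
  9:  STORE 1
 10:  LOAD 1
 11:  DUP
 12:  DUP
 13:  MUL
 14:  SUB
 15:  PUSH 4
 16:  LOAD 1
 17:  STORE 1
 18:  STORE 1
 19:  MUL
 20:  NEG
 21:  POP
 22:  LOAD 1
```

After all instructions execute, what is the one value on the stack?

PUSH 7  : [7]
PUSH 6  : [7, 6]
EQ      : [0]
PUSH -5 : [0, -5]
EQ      : [0]
PUSH 8  : [0, 8]
POP     : [0]
PUSH 9  : [0, 9]
STORE 1 : [0]
LOAD 1  : [0, 9]
DUP     : [0, 9, 9]
DUP     : [0, 9, 9, 9]
MUL     : [0, 9, 81]
SUB     : [0, -72]
PUSH 4  : [0, -72, 4]
LOAD 1  : [0, -72, 4, 9]
STORE 1 : [0, -72, 4]
STORE 1 : [0, -72]
MUL     : [0]
NEG     : [0]
POP     : []
LOAD 1  : [4]

4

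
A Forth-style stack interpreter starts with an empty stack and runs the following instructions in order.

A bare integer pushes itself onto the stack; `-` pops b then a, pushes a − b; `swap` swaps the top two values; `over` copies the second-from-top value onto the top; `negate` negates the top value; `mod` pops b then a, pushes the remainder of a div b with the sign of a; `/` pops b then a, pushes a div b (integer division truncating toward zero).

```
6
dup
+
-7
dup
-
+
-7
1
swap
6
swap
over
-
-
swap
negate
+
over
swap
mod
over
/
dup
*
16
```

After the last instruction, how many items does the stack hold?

6      : 6
dup    : 6 6
+      : 12
-7     : 12 -7
dup    : 12 -7 -7
-      : 12 0
+      : 12
-7     : 12 -7
1      : 12 -7 1
swap   : 12 1 -7
6      : 12 1 -7 6
swap   : 12 1 6 -7
over   : 12 1 6 -7 6
-      : 12 1 6 -13
-      : 12 1 19
swap   : 12 19 1
negate : 12 19 -1
+      : 12 18
over   : 12 18 12
swap   : 12 12 18
mod    : 12 12
over   : 12 12 12
/      : 12 1
dup    : 12 1 1
*      : 12 1
16     : 12 1 16

3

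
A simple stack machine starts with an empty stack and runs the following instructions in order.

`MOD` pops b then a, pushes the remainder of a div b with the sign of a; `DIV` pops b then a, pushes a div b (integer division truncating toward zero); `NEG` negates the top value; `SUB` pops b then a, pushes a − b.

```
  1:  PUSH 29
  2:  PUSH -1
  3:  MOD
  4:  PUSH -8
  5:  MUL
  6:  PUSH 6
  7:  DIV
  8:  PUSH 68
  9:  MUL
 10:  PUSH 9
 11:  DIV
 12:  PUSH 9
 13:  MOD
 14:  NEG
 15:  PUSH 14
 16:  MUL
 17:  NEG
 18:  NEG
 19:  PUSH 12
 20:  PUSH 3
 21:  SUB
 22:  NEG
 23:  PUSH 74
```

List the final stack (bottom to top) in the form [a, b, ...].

[0, -9, 74]

PUSH 29  [29]
PUSH -1  [29, -1]
MOD      [0]
PUSH -8  [0, -8]
MUL      [0]
PUSH 6   [0, 6]
DIV      [0]
PUSH 68  [0, 68]
MUL      [0]
PUSH 9   [0, 9]
DIV      [0]
PUSH 9   [0, 9]
MOD      [0]
NEG      [0]
PUSH 14  [0, 14]
MUL      [0]
NEG      [0]
NEG      [0]
PUSH 12  [0, 12]
PUSH 3   [0, 12, 3]
SUB      [0, 9]
NEG      [0, -9]
PUSH 74  [0, -9, 74]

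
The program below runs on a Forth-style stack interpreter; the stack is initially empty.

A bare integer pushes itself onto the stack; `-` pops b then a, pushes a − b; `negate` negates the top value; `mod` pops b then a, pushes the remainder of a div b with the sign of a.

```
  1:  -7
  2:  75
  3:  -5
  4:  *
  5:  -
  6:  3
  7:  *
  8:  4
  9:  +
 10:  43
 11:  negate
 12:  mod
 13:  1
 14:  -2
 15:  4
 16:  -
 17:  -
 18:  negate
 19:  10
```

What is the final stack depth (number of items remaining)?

-7     : -7
75     : -7 75
-5     : -7 75 -5
*      : -7 -375
-      : 368
3      : 368 3
*      : 1104
4      : 1104 4
+      : 1108
43     : 1108 43
negate : 1108 -43
mod    : 33
1      : 33 1
-2     : 33 1 -2
4      : 33 1 -2 4
-      : 33 1 -6
-      : 33 7
negate : 33 -7
10     : 33 -7 10

3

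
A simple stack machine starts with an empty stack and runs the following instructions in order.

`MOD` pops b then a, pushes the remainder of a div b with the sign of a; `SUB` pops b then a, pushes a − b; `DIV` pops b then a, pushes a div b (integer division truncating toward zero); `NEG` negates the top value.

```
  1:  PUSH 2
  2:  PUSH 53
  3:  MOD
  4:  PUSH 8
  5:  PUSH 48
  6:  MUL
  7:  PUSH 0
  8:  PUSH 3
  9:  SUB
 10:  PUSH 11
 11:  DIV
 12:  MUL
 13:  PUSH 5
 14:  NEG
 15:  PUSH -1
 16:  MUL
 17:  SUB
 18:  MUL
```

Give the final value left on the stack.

PUSH 2   2
PUSH 53  2 53
MOD      2
PUSH 8   2 8
PUSH 48  2 8 48
MUL      2 384
PUSH 0   2 384 0
PUSH 3   2 384 0 3
SUB      2 384 -3
PUSH 11  2 384 -3 11
DIV      2 384 0
MUL      2 0
PUSH 5   2 0 5
NEG      2 0 -5
PUSH -1  2 0 -5 -1
MUL      2 0 5
SUB      2 -5
MUL      -10

-10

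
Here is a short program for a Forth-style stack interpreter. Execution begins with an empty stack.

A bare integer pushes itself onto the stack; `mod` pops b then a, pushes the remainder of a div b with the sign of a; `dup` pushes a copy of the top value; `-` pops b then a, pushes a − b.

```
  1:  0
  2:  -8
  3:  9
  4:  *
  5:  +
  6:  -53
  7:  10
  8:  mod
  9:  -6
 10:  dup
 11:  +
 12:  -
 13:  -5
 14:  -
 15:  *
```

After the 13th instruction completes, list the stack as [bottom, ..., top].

[-72, 9, -5]

0    [0]
-8   [0, -8]
9    [0, -8, 9]
*    [0, -72]
+    [-72]
-53  [-72, -53]
10   [-72, -53, 10]
mod  [-72, -3]
-6   [-72, -3, -6]
dup  [-72, -3, -6, -6]
+    [-72, -3, -12]
-    [-72, 9]
-5   [-72, 9, -5]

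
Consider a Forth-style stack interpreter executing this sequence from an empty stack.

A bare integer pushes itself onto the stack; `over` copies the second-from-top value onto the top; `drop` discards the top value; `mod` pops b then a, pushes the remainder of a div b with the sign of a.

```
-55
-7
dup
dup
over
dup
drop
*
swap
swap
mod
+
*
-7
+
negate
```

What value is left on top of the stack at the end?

-55    : [-55]
-7     : [-55, -7]
dup    : [-55, -7, -7]
dup    : [-55, -7, -7, -7]
over   : [-55, -7, -7, -7, -7]
dup    : [-55, -7, -7, -7, -7, -7]
drop   : [-55, -7, -7, -7, -7]
*      : [-55, -7, -7, 49]
swap   : [-55, -7, 49, -7]
swap   : [-55, -7, -7, 49]
mod    : [-55, -7, -7]
+      : [-55, -14]
*      : [770]
-7     : [770, -7]
+      : [763]
negate : [-763]

-763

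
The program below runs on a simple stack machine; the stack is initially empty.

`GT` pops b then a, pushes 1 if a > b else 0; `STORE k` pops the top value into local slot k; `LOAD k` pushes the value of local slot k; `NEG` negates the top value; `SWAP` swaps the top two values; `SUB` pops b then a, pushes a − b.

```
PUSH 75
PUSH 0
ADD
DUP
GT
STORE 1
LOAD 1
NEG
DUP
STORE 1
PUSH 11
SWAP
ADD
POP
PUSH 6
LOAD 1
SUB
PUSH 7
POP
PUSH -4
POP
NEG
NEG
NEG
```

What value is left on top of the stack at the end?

-6

PUSH 75 → [75]
PUSH 0  → [75, 0]
ADD     → [75]
DUP     → [75, 75]
GT      → [0]
STORE 1 → []
LOAD 1  → [0]
NEG     → [0]
DUP     → [0, 0]
STORE 1 → [0]
PUSH 11 → [0, 11]
SWAP    → [11, 0]
ADD     → [11]
POP     → []
PUSH 6  → [6]
LOAD 1  → [6, 0]
SUB     → [6]
PUSH 7  → [6, 7]
POP     → [6]
PUSH -4 → [6, -4]
POP     → [6]
NEG     → [-6]
NEG     → [6]
NEG     → [-6]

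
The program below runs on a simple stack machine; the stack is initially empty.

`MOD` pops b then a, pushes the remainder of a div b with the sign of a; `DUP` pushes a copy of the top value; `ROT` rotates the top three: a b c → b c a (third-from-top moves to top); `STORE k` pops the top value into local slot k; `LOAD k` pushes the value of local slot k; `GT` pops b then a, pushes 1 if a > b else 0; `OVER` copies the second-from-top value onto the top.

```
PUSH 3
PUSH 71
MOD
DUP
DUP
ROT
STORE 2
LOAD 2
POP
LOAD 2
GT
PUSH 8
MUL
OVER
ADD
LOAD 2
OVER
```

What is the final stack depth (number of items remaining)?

PUSH 3  -> 3
PUSH 71 -> 3 71
MOD     -> 3
DUP     -> 3 3
DUP     -> 3 3 3
ROT     -> 3 3 3
STORE 2 -> 3 3
LOAD 2  -> 3 3 3
POP     -> 3 3
LOAD 2  -> 3 3 3
GT      -> 3 0
PUSH 8  -> 3 0 8
MUL     -> 3 0
OVER    -> 3 0 3
ADD     -> 3 3
LOAD 2  -> 3 3 3
OVER    -> 3 3 3 3

4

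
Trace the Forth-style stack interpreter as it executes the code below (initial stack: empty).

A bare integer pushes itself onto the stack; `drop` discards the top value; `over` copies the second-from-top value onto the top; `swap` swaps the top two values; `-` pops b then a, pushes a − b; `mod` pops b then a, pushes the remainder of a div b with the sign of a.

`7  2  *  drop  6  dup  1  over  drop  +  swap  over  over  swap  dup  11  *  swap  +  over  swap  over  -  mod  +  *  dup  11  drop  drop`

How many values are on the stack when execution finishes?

2

7    : 7
2    : 7 2
*    : 14
drop : (empty)
6    : 6
dup  : 6 6
1    : 6 6 1
over : 6 6 1 6
drop : 6 6 1
+    : 6 7
swap : 7 6
over : 7 6 7
over : 7 6 7 6
swap : 7 6 6 7
dup  : 7 6 6 7 7
11   : 7 6 6 7 7 11
*    : 7 6 6 7 77
swap : 7 6 6 77 7
+    : 7 6 6 84
over : 7 6 6 84 6
swap : 7 6 6 6 84
over : 7 6 6 6 84 6
-    : 7 6 6 6 78
mod  : 7 6 6 6
+    : 7 6 12
*    : 7 72
dup  : 7 72 72
11   : 7 72 72 11
drop : 7 72 72
drop : 7 72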